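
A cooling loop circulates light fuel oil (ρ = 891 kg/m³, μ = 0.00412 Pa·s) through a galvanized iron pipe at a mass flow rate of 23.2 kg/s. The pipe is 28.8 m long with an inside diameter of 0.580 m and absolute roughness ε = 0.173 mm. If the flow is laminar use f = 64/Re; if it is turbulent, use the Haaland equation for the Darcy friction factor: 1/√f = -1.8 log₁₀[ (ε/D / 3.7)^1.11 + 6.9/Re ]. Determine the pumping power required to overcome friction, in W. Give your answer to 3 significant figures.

P ≈ 0.165 W

A = πD²/4 = π(0.58)²/4 = 0.2642 m²; mean velocity V = ṁ/(ρA) = 23.2/(891 · 0.2642) = 0.09855 m/s.
Reynolds number Re = ρVD/μ = 891 · 0.09855 · 0.58 / 0.00412 = 1.236e+04.
Re > 4000 → turbulent. Relative roughness ε/D = 0.000173/0.58 = 0.000298. Haaland: 1/√f = -1.8 log₁₀[(0.000298/3.7)^1.11 + 6.9/1.236e+04] = -1.8 log₁₀[2.86e-05 + 0.000558] = 5.817, so f = 0.02956.
Darcy-Weisbach: ΔP = f(L/D)(ρV²/2) = 0.02956·(28.8/0.58)·(891·0.09855²/2) = 0.02956·49.66·4.327 = 6.35 Pa.
Q = ṁ/ρ = 23.2/891 = 0.02604 m³/s.
Pumping power P = QΔP = 0.02604·6.35 = 0.1653 W = 0.165 W.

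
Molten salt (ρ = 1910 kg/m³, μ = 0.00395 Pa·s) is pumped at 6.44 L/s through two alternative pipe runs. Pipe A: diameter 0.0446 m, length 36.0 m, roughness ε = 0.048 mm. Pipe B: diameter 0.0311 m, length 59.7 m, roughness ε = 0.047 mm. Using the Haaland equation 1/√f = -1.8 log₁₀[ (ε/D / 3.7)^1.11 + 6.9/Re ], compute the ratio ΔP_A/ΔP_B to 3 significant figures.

Pipe A: V = Q/A = 0.00644/0.001562 = 4.122 m/s; Re = 8.89e+04; ε/D = 0.00108; Haaland → f = 0.02246; ΔP_A = f(L/D)(ρV²/2) = 2.942e+05 Pa.
Pipe B: V = Q/A = 0.00644/0.0007596 = 8.478 m/s; Re = 1.275e+05; ε/D = 0.00151; Haaland → f = 0.02325; ΔP_B = f(L/D)(ρV²/2) = 3.063e+06 Pa.
ΔP_A/ΔP_B = 2.942e+05/3.063e+06 = 0.0960.

ΔP_A/ΔP_B ≈ 0.0960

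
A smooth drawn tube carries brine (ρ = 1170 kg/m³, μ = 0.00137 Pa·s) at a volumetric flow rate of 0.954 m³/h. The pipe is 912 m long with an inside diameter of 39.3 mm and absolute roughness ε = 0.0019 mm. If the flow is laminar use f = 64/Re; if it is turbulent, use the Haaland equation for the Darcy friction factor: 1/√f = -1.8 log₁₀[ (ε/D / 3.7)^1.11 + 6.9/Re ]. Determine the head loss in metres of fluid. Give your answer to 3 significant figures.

h_f ≈ 1.90 m

Q = 0.954 m³/h = 0.954/3600 = 0.000265 m³/s.
Cross-sectional area A = πD²/4 = π(0.0393)²/4 = 0.001213 m²; mean velocity V = Q/A = 0.000265/0.001213 = 0.2185 m/s.
Reynolds number Re = ρVD/μ = 1170 · 0.2185 · 0.0393 / 0.00137 = 7332.
Re > 4000 → turbulent. Relative roughness ε/D = 1.9e-06/0.0393 = 4.83e-05. Haaland: 1/√f = -1.8 log₁₀[(4.83e-05/3.7)^1.11 + 6.9/7332] = -1.8 log₁₀[3.79e-06 + 0.000941] = 5.444, so f = 0.03374.
Darcy-Weisbach: ΔP = f(L/D)(ρV²/2) = 0.03374·(912/0.0393)·(1170·0.2185²/2) = 0.03374·2.321e+04·27.92 = 2.186e+04 Pa.
Head loss h_f = ΔP/(ρg) = 2.186e+04/(1170·9.81) = 1.90 m.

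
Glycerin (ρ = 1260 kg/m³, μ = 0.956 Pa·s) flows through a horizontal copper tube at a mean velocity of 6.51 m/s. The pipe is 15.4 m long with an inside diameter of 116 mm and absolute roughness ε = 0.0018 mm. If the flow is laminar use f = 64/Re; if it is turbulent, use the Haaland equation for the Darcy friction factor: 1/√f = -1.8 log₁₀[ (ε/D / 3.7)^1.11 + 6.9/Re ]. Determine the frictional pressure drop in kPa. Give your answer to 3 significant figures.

Reynolds number Re = ρVD/μ = 1260 · 6.51 · 0.116 / 0.956 = 995.3.
Re < 2300 → laminar flow, so f = 64/Re = 64/995.3 = 0.0643 (the turbulent correlation is not needed).
Darcy-Weisbach: ΔP = f(L/D)(ρV²/2) = 0.0643·(15.4/0.116)·(1260·6.51²/2) = 0.0643·132.8·2.67e+04 = 2.279e+05 Pa.
ΔP = 2.279e+05 Pa = 228 kPa.

ΔP ≈ 228 kPa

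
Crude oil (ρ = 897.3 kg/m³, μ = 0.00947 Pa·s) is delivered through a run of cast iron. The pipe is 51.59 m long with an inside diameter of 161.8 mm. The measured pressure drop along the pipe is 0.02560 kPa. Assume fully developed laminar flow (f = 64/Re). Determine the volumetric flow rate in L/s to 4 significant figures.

For laminar flow, f = 64/Re with Re = ρVD/μ, so Darcy-Weisbach reduces to ΔP = 32μLV/D². Solving for V: V = ΔP·D²/(32μL) = 25.6·(0.1618)²/(32·0.00947·51.59) = 0.04287 m/s.
Check: Re = ρVD/μ = 897.3·0.04287·0.1618/0.00947 = 657.2 < 2300, so the laminar assumption holds.
Q = V·A = 0.04287·(π/4·0.1618²) = 0.0008814 m³/s = 0.8814 L/s.

Q ≈ 0.8814 L/s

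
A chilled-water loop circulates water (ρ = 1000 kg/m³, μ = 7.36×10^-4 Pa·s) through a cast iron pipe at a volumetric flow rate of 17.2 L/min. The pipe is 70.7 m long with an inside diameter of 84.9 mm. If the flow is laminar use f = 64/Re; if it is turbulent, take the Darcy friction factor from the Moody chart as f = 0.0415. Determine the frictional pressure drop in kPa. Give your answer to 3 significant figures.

ΔP ≈ 0.0443 kPa

Q = 17.2 L/min = 17.2/60000 = 0.0002867 m³/s.
Cross-sectional area A = πD²/4 = π(0.0849)²/4 = 0.005661 m²; mean velocity V = Q/A = 0.0002867/0.005661 = 0.05064 m/s.
Reynolds number Re = ρVD/μ = 1000 · 0.05064 · 0.0849 / 0.000736 = 5841.
Re > 4000 → turbulent; use the Moody-chart value f = 0.0415.
Darcy-Weisbach: ΔP = f(L/D)(ρV²/2) = 0.0415·(70.7/0.0849)·(1000·0.05064²/2) = 0.0415·832.7·1.282 = 44.31 Pa.
ΔP = 44.31 Pa = 0.0443 kPa.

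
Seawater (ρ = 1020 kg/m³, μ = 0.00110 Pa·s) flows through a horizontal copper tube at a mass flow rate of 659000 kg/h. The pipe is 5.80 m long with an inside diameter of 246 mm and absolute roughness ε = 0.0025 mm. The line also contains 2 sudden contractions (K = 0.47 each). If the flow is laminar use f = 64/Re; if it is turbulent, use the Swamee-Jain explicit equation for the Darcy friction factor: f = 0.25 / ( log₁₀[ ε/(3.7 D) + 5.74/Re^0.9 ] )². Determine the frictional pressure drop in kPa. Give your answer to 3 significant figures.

ΔP ≈ 8.92 kPa

ṁ = 659000 kg/h = 659000/3600 = 183.1 kg/s.
A = πD²/4 = π(0.246)²/4 = 0.04753 m²; mean velocity V = ṁ/(ρA) = 183.1/(1020 · 0.04753) = 3.776 m/s.
Reynolds number Re = ρVD/μ = 1020 · 3.776 · 0.246 / 0.0011 = 8.613e+05.
Re > 4000 → turbulent. Relative roughness ε/D = 2.5e-06/0.246 = 1.02e-05. Swamee-Jain: f = 0.25/(log₁₀[1.02e-05/3.7 + 5.74/8.613e+05^0.9])² = 0.25/(log₁₀[2.75e-06 + 2.61e-05])² = 0.25/(-4.539)² = 0.01213.
Total minor-loss coefficient ΣK = 2·0.47 = 0.94.
ΔP = [f·L/D + ΣK]·(ρV²/2) = [0.01213·5.8/0.246 + 0.94]·(1020·3.776²/2) = [0.2861 + 0.94]·7271 = 8915 Pa.
ΔP = 8915 Pa = 8.92 kPa.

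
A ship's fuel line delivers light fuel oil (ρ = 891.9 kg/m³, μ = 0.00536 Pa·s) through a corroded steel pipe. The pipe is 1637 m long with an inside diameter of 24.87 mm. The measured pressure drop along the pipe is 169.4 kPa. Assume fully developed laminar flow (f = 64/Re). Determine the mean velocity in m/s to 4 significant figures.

For laminar flow, f = 64/Re with Re = ρVD/μ, so Darcy-Weisbach reduces to ΔP = 32μLV/D². Solving for V: V = ΔP·D²/(32μL) = 1.694e+05·(0.02487)²/(32·0.00536·1637) = 0.3732 m/s.
Check: Re = ρVD/μ = 891.9·0.3732·0.02487/0.00536 = 1544 < 2300, so the laminar assumption holds.

V ≈ 0.3732 m/s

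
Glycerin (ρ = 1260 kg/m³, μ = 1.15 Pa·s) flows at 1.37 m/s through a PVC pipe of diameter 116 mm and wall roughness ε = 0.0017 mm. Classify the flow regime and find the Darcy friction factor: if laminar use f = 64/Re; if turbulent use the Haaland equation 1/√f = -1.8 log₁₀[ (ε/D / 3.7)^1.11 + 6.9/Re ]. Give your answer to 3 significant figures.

f ≈ 0.368

Re = ρVD/μ = 1260·1.37·0.116/1.15 = 174.1.
Re < 2300 → laminar, so f = 64/Re = 0.3676 (roughness is irrelevant in laminar flow).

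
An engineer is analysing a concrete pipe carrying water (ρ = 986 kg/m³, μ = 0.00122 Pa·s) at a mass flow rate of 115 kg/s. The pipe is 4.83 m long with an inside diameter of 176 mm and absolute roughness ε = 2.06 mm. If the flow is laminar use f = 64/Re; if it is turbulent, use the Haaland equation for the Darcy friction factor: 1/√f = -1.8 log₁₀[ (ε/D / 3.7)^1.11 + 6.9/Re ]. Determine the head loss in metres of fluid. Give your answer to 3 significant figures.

h_f ≈ 1.29 m

A = πD²/4 = π(0.176)²/4 = 0.02433 m²; mean velocity V = ṁ/(ρA) = 115/(986 · 0.02433) = 4.794 m/s.
Reynolds number Re = ρVD/μ = 986 · 4.794 · 0.176 / 0.00122 = 6.819e+05.
Re > 4000 → turbulent. Relative roughness ε/D = 0.00206/0.176 = 0.0117. Haaland: 1/√f = -1.8 log₁₀[(0.0117/3.7)^1.11 + 6.9/6.819e+05] = -1.8 log₁₀[0.00168 + 1.01e-05] = 4.99, so f = 0.04016.
Darcy-Weisbach: ΔP = f(L/D)(ρV²/2) = 0.04016·(4.83/0.176)·(986·4.794²/2) = 0.04016·27.44·1.133e+04 = 1.249e+04 Pa.
Head loss h_f = ΔP/(ρg) = 1.249e+04/(986·9.81) = 1.29 m.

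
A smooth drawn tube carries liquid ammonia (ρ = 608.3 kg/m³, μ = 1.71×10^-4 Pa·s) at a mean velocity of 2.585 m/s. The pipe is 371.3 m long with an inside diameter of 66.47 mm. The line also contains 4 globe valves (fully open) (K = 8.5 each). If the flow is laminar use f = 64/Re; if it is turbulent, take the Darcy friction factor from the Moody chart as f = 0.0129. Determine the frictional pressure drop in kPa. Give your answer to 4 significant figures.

Reynolds number Re = ρVD/μ = 608.3 · 2.585 · 0.06647 / 0.000171 = 6.112e+05.
Re > 4000 → turbulent; use the Moody-chart value f = 0.0129.
Total minor-loss coefficient ΣK = 4·8.5 = 34.
ΔP = [f·L/D + ΣK]·(ρV²/2) = [0.0129·371.3/0.06647 + 34]·(608.3·2.585²/2) = [72.06 + 34]·2032 = 2.156e+05 Pa.
ΔP = 2.156e+05 Pa = 215.6 kPa.

ΔP ≈ 215.6 kPa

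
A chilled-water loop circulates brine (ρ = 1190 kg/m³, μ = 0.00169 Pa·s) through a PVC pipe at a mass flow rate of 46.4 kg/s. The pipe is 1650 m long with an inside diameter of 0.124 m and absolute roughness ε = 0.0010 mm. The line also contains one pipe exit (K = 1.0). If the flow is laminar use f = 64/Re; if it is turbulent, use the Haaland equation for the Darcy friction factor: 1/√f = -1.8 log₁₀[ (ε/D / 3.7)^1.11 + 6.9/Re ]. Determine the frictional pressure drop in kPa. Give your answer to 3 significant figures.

ΔP ≈ 1210 kPa

A = πD²/4 = π(0.124)²/4 = 0.01208 m²; mean velocity V = ṁ/(ρA) = 46.4/(1190 · 0.01208) = 3.229 m/s.
Reynolds number Re = ρVD/μ = 1190 · 3.229 · 0.124 / 0.00169 = 2.819e+05.
Re > 4000 → turbulent. Relative roughness ε/D = 1e-06/0.124 = 8.06e-06. Haaland: 1/√f = -1.8 log₁₀[(8.06e-06/3.7)^1.11 + 6.9/2.819e+05] = -1.8 log₁₀[5.2e-07 + 2.45e-05] = 8.284, so f = 0.01457.
Total minor-loss coefficient ΣK = 1·1 = 1.
ΔP = [f·L/D + ΣK]·(ρV²/2) = [0.01457·1650/0.124 + 1]·(1190·3.229²/2) = [193.9 + 1]·6203 = 1.209e+06 Pa.
ΔP = 1.209e+06 Pa = 1210 kPa.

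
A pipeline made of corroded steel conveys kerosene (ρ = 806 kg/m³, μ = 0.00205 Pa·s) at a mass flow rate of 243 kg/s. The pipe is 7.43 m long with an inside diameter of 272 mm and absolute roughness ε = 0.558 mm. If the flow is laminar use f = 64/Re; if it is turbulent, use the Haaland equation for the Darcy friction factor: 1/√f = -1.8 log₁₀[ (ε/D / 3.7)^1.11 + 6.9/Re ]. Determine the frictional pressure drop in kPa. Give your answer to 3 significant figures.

ΔP ≈ 7.09 kPa

A = πD²/4 = π(0.272)²/4 = 0.05811 m²; mean velocity V = ṁ/(ρA) = 243/(806 · 0.05811) = 5.189 m/s.
Reynolds number Re = ρVD/μ = 806 · 5.189 · 0.272 / 0.00205 = 5.549e+05.
Re > 4000 → turbulent. Relative roughness ε/D = 0.000558/0.272 = 0.00205. Haaland: 1/√f = -1.8 log₁₀[(0.00205/3.7)^1.11 + 6.9/5.549e+05] = -1.8 log₁₀[0.000243 + 1.24e-05] = 6.467, so f = 0.02391.
Darcy-Weisbach: ΔP = f(L/D)(ρV²/2) = 0.02391·(7.43/0.272)·(806·5.189²/2) = 0.02391·27.32·1.085e+04 = 7087 Pa.
ΔP = 7087 Pa = 7.09 kPa.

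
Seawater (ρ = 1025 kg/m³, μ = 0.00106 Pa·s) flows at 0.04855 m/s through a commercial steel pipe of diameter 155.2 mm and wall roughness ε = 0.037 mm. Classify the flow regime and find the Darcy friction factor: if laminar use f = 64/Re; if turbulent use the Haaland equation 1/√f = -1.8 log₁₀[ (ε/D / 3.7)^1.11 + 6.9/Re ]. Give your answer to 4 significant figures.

f ≈ 0.03399

Re = ρVD/μ = 1025·0.04855·0.1552/0.00106 = 7286.
Re > 4000 → turbulent. ε/D = 3.7e-05/0.1552 = 0.000238; Haaland: 1/√f = -1.8 log₁₀[2.23e-05 + 0.000947] = 5.424, so f = 0.03399.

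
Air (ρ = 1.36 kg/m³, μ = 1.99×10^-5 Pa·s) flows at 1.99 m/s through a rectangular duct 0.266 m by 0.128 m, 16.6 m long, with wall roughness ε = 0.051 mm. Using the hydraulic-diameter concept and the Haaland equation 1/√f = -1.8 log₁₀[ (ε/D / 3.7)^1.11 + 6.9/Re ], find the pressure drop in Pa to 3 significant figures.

ΔP ≈ 6.54 Pa

Hydraulic diameter D_h = 4A/P = 4·(0.266·0.128)/(2·(0.266+0.128)) = 0.1362/0.788 = 0.1728 m.
Re = ρVD_h/μ = 1.36·1.99·0.1728/1.99e-05 = 2.351e+04.
ε/D_h = 5.1e-05/0.1728 = 0.000295; Haaland gives 1/√f = -1.8 log₁₀[2.82e-05+0.000294] = 6.286, so f = 0.0253.
ΔP = f(L/D_h)(ρV²/2) = 0.0253·16.6/0.1728·2.693 = 6.545 Pa.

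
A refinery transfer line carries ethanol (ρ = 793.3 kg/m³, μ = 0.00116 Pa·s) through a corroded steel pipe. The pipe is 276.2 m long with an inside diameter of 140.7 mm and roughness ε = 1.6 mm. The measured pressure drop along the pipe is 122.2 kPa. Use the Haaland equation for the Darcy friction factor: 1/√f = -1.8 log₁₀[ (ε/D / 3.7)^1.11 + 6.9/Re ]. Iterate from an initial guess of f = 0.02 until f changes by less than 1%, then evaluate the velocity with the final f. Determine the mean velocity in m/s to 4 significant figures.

V ≈ 1.982 m/s

Rearranging Darcy-Weisbach: V = √(2·ΔP·D/(f·L·ρ)). With ε/D = 0.0016/0.1407 = 0.0114, iterate starting from f = 0.02:
  f = 0.02 → V = √(2·1.222e+05·0.1407/(0.02·276.2·793.3)) = 2.801 m/s; Re = ρVD/μ = 2.695e+05; f → 0.03988
  f = 0.03988 → V = 1.984 m/s; Re = 1.909e+05; f → 0.03996
Converged (Δf/f < 1%). With the final f = 0.03996: V = √(2·1.222e+05·0.1407/(0.03996·276.2·793.3)) = 1.982 m/s.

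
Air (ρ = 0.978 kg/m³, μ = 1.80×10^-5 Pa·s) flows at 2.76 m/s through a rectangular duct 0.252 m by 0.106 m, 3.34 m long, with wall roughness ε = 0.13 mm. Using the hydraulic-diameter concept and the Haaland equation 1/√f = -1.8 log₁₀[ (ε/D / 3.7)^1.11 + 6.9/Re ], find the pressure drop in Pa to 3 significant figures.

Hydraulic diameter D_h = 4A/P = 4·(0.252·0.106)/(2·(0.252+0.106)) = 0.1068/0.716 = 0.1492 m.
Re = ρVD_h/μ = 0.978·2.76·0.1492/1.8e-05 = 2.238e+04.
ε/D_h = 0.00013/0.1492 = 0.000871; Haaland gives 1/√f = -1.8 log₁₀[9.39e-05+0.000308] = 6.112, so f = 0.02677.
ΔP = f(L/D_h)(ρV²/2) = 0.02677·3.34/0.1492·3.725 = 2.232 Pa.

ΔP ≈ 2.23 Pa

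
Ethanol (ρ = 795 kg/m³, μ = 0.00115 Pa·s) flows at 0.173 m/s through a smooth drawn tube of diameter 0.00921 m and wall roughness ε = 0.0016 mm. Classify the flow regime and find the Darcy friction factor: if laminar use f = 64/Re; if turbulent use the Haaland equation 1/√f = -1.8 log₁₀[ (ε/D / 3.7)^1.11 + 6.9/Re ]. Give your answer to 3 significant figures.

Re = ρVD/μ = 795·0.173·0.00921/0.00115 = 1101.
Re < 2300 → laminar, so f = 64/Re = 0.0581 (roughness is irrelevant in laminar flow).

f ≈ 0.0581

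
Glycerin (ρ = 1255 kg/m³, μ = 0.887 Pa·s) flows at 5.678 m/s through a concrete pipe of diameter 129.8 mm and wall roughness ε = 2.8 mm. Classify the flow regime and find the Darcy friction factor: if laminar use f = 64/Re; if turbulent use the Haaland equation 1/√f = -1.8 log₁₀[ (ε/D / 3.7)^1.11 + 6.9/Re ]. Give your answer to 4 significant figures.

Re = ρVD/μ = 1255·5.678·0.1298/0.887 = 1043.
Re < 2300 → laminar, so f = 64/Re = 0.06137 (roughness is irrelevant in laminar flow).

f ≈ 0.06137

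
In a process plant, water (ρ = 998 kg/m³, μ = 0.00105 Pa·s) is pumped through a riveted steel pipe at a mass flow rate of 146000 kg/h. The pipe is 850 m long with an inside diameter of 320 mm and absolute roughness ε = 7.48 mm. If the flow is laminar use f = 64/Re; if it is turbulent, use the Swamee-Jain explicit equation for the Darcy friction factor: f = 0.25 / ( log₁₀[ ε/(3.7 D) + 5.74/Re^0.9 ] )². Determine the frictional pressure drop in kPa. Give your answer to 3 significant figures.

ṁ = 146000 kg/h = 146000/3600 = 40.56 kg/s.
A = πD²/4 = π(0.32)²/4 = 0.08042 m²; mean velocity V = ṁ/(ρA) = 40.56/(998 · 0.08042) = 0.5053 m/s.
Reynolds number Re = ρVD/μ = 998 · 0.5053 · 0.32 / 0.00105 = 1.537e+05.
Re > 4000 → turbulent. Relative roughness ε/D = 0.00748/0.32 = 0.0234. Swamee-Jain: f = 0.25/(log₁₀[0.0234/3.7 + 5.74/1.537e+05^0.9])² = 0.25/(log₁₀[0.00632 + 0.000123])² = 0.25/(-2.191)² = 0.05208.
Darcy-Weisbach: ΔP = f(L/D)(ρV²/2) = 0.05208·(850/0.32)·(998·0.5053²/2) = 0.05208·2656·127.4 = 1.762e+04 Pa.
ΔP = 1.762e+04 Pa = 17.6 kPa.

ΔP ≈ 17.6 kPa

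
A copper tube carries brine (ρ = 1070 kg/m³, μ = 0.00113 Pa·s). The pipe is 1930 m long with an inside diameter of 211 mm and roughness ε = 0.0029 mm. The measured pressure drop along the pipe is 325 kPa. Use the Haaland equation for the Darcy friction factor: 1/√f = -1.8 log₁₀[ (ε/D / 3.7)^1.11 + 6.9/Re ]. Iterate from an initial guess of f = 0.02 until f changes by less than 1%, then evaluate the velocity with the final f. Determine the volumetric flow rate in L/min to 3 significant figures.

Rearranging Darcy-Weisbach: V = √(2·ΔP·D/(f·L·ρ)). With ε/D = 2.9e-06/0.211 = 1.37e-05, iterate starting from f = 0.02:
  f = 0.02 → V = √(2·3.25e+05·0.211/(0.02·1930·1070)) = 1.822 m/s; Re = ρVD/μ = 3.641e+05; f → 0.01396
  f = 0.01396 → V = 2.181 m/s; Re = 4.357e+05; f → 0.01353
  f = 0.01353 → V = 2.215 m/s; Re = 4.426e+05; f → 0.0135
Converged (Δf/f < 1%). With the final f = 0.0135: V = √(2·3.25e+05·0.211/(0.0135·1930·1070)) = 2.218 m/s.
Q = V·A = 2.218·(π/4·0.211²) = 0.07756 m³/s = 4650 L/min.

Q ≈ 4650 L/min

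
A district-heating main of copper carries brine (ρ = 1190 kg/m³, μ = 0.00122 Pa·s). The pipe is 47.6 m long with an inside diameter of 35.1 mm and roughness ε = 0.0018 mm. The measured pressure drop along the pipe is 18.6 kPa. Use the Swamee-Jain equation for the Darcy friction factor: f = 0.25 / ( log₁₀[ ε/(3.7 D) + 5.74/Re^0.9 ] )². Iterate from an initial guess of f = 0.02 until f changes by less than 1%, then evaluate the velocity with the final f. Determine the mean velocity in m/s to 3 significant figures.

Rearranging Darcy-Weisbach: V = √(2·ΔP·D/(f·L·ρ)). With ε/D = 1.8e-06/0.0351 = 5.13e-05, iterate starting from f = 0.02:
  f = 0.02 → V = √(2·1.86e+04·0.0351/(0.02·47.6·1190)) = 1.074 m/s; Re = ρVD/μ = 3.676e+04; f → 0.02246
  f = 0.02246 → V = 1.013 m/s; Re = 3.469e+04; f → 0.02275
  f = 0.02275 → V = 1.007 m/s; Re = 3.446e+04; f → 0.02279
Converged (Δf/f < 1%). With the final f = 0.02279: V = √(2·1.86e+04·0.0351/(0.02279·47.6·1190)) = 1.006 m/s.

V ≈ 1.01 m/s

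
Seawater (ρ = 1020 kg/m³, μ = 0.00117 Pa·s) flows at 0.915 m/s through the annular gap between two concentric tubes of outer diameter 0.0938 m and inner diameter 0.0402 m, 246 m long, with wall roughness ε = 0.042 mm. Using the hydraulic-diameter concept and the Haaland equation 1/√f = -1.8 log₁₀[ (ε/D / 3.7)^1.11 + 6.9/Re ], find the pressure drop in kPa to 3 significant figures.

Hydraulic diameter D_h = 4A/P = D_o - D_i = 0.0938 - 0.0402 = 0.0536 m.
Re = ρVD_h/μ = 1020·0.915·0.0536/0.00117 = 4.276e+04.
ε/D_h = 4.2e-05/0.0536 = 0.000784; Haaland gives 1/√f = -1.8 log₁₀[8.35e-05+0.000161] = 6.5, so f = 0.02367.
ΔP = f(L/D_h)(ρV²/2) = 0.02367·246/0.0536·427 = 4.638e+04 Pa.
ΔP = 46.4 kPa.

ΔP ≈ 46.4 kPa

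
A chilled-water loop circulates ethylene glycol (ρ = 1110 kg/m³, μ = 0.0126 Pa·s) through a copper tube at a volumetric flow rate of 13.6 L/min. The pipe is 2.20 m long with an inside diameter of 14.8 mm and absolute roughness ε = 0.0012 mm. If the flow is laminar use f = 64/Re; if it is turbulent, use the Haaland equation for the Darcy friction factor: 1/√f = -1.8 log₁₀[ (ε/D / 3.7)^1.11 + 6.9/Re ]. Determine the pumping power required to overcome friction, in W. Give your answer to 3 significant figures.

Q = 13.6 L/min = 13.6/60000 = 0.0002267 m³/s.
Cross-sectional area A = πD²/4 = π(0.0148)²/4 = 0.000172 m²; mean velocity V = Q/A = 0.0002267/0.000172 = 1.318 m/s.
Reynolds number Re = ρVD/μ = 1110 · 1.318 · 0.0148 / 0.0126 = 1718.
Re < 2300 → laminar flow, so f = 64/Re = 64/1718 = 0.03726 (the turbulent correlation is not needed).
Darcy-Weisbach: ΔP = f(L/D)(ρV²/2) = 0.03726·(2.2/0.0148)·(1110·1.318²/2) = 0.03726·148.6·963.5 = 5336 Pa.
Pumping power P = QΔP = 0.0002267·5336 = 1.209 W = 1.21 W.

P ≈ 1.21 W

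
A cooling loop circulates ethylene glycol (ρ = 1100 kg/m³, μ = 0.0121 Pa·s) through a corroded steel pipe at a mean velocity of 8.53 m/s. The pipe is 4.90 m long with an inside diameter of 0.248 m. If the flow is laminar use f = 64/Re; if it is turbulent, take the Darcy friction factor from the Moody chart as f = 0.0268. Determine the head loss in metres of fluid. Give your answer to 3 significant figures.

Reynolds number Re = ρVD/μ = 1100 · 8.53 · 0.248 / 0.0121 = 1.923e+05.
Re > 4000 → turbulent; use the Moody-chart value f = 0.0268.
Darcy-Weisbach: ΔP = f(L/D)(ρV²/2) = 0.0268·(4.9/0.248)·(1100·8.53²/2) = 0.0268·19.76·4.002e+04 = 2.119e+04 Pa.
Head loss h_f = ΔP/(ρg) = 2.119e+04/(1100·9.81) = 1.96 m.

h_f ≈ 1.96 m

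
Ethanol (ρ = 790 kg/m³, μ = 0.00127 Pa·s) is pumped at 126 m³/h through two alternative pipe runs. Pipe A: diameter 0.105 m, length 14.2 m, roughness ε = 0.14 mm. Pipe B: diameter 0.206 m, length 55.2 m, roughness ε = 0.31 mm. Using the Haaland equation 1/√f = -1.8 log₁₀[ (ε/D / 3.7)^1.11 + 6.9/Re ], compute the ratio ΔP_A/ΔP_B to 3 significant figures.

Pipe A: V = Q/A = 0.035/0.008659 = 4.042 m/s; Re = 2.64e+05; ε/D = 0.00133; Haaland → f = 0.02192; ΔP_A = f(L/D)(ρV²/2) = 1.913e+04 Pa.
Pipe B: V = Q/A = 0.035/0.03333 = 1.05 m/s; Re = 1.346e+05; ε/D = 0.0015; Haaland → f = 0.02316; ΔP_B = f(L/D)(ρV²/2) = 2703 Pa.
ΔP_A/ΔP_B = 1.913e+04/2703 = 7.08.

ΔP_A/ΔP_B ≈ 7.08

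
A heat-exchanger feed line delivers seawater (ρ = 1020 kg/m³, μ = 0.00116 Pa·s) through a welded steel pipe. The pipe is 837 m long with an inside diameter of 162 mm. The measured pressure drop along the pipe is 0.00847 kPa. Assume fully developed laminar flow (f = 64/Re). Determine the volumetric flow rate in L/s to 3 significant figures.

For laminar flow, f = 64/Re with Re = ρVD/μ, so Darcy-Weisbach reduces to ΔP = 32μLV/D². Solving for V: V = ΔP·D²/(32μL) = 8.47·(0.162)²/(32·0.00116·837) = 0.007155 m/s.
Check: Re = ρVD/μ = 1020·0.007155·0.162/0.00116 = 1019 < 2300, so the laminar assumption holds.
Q = V·A = 0.007155·(π/4·0.162²) = 0.0001475 m³/s = 0.147 L/s.

Q ≈ 0.147 L/s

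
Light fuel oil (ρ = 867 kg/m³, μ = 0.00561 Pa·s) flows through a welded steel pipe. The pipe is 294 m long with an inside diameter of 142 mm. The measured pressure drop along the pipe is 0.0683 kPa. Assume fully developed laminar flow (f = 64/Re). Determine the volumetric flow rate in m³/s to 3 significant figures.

Q ≈ 4.13×10^-4 m³/s

For laminar flow, f = 64/Re with Re = ρVD/μ, so Darcy-Weisbach reduces to ΔP = 32μLV/D². Solving for V: V = ΔP·D²/(32μL) = 68.3·(0.142)²/(32·0.00561·294) = 0.02609 m/s.
Check: Re = ρVD/μ = 867·0.02609·0.142/0.00561 = 572.6 < 2300, so the laminar assumption holds.
Q = V·A = 0.02609·(π/4·0.142²) = 0.0004132 m³/s = 4.13×10^-4 m³/s.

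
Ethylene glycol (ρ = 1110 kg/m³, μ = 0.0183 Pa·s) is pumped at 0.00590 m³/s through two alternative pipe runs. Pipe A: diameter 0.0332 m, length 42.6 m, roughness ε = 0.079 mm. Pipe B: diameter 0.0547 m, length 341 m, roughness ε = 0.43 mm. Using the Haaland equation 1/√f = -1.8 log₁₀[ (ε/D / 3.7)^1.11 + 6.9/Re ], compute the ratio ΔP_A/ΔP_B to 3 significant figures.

ΔP_A/ΔP_B ≈ 1.17

Pipe A: V = Q/A = 0.0059/0.0008657 = 6.815 m/s; Re = 1.372e+04; ε/D = 0.00238; Haaland → f = 0.03206; ΔP_A = f(L/D)(ρV²/2) = 1.06e+06 Pa.
Pipe B: V = Q/A = 0.0059/0.00235 = 2.511 m/s; Re = 8330; ε/D = 0.00786; Haaland → f = 0.04173; ΔP_B = f(L/D)(ρV²/2) = 9.102e+05 Pa.
ΔP_A/ΔP_B = 1.06e+06/9.102e+05 = 1.17.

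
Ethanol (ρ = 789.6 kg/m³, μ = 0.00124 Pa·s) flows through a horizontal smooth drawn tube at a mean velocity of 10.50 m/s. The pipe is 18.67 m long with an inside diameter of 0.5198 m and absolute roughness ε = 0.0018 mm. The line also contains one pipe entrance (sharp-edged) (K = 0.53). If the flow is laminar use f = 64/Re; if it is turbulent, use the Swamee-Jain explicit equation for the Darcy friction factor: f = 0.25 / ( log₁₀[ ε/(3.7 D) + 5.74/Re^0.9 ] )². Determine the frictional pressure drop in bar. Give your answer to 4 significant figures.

Reynolds number Re = ρVD/μ = 789.6 · 10.5 · 0.5198 / 0.00124 = 3.475e+06.
Re > 4000 → turbulent. Relative roughness ε/D = 1.8e-06/0.5198 = 3.46e-06. Swamee-Jain: f = 0.25/(log₁₀[3.46e-06/3.7 + 5.74/3.475e+06^0.9])² = 0.25/(log₁₀[9.36e-07 + 7.45e-06])² = 0.25/(-5.077)² = 0.009701.
Total minor-loss coefficient ΣK = 1·0.53 = 0.53.
ΔP = [f·L/D + ΣK]·(ρV²/2) = [0.009701·18.67/0.5198 + 0.53]·(789.6·10.5²/2) = [0.3484 + 0.53]·4.353e+04 = 3.823e+04 Pa.
ΔP = 3.823e+04 Pa = 0.3823 bar.

ΔP ≈ 0.3823 bar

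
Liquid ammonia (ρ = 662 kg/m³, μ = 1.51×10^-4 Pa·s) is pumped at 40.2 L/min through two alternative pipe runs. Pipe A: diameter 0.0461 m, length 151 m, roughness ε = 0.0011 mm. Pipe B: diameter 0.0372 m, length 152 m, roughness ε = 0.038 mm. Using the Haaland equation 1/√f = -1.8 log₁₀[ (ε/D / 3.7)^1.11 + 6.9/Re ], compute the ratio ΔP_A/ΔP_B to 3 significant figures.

ΔP_A/ΔP_B ≈ 0.289

Pipe A: V = Q/A = 0.00067/0.001669 = 0.4014 m/s; Re = 8.113e+04; ε/D = 2.39e-05; Haaland → f = 0.01871; ΔP_A = f(L/D)(ρV²/2) = 3268 Pa.
Pipe B: V = Q/A = 0.00067/0.001087 = 0.6165 m/s; Re = 1.005e+05; ε/D = 0.00102; Haaland → f = 0.02203; ΔP_B = f(L/D)(ρV²/2) = 1.132e+04 Pa.
ΔP_A/ΔP_B = 3268/1.132e+04 = 0.289.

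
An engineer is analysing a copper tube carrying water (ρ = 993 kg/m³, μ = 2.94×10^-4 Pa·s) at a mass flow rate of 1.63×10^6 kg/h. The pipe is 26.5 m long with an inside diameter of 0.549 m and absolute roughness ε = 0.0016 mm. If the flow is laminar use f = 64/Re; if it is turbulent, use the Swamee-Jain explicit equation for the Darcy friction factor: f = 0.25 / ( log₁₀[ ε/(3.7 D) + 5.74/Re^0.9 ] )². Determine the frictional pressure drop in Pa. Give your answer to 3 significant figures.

ṁ = 1.63×10^6 kg/h = 1.63×10^6/3600 = 452.8 kg/s.
A = πD²/4 = π(0.549)²/4 = 0.2367 m²; mean velocity V = ṁ/(ρA) = 452.8/(993 · 0.2367) = 1.926 m/s.
Reynolds number Re = ρVD/μ = 993 · 1.926 · 0.549 / 0.000294 = 3.572e+06.
Re > 4000 → turbulent. Relative roughness ε/D = 1.6e-06/0.549 = 2.91e-06. Swamee-Jain: f = 0.25/(log₁₀[2.91e-06/3.7 + 5.74/3.572e+06^0.9])² = 0.25/(log₁₀[7.88e-07 + 7.27e-06])² = 0.25/(-5.094)² = 0.009634.
Darcy-Weisbach: ΔP = f(L/D)(ρV²/2) = 0.009634·(26.5/0.549)·(993·1.926²/2) = 0.009634·48.27·1842 = 856.7 Pa.

ΔP ≈ 857 Pa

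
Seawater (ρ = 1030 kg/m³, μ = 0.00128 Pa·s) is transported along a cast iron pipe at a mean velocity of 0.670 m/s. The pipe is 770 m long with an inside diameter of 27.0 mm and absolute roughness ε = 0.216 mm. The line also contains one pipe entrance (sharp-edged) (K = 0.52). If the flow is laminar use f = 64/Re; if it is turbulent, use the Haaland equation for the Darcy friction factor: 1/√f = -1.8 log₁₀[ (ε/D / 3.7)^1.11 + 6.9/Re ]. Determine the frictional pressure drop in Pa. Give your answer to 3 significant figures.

ΔP ≈ 259000 Pa

Reynolds number Re = ρVD/μ = 1030 · 0.67 · 0.027 / 0.00128 = 1.456e+04.
Re > 4000 → turbulent. Relative roughness ε/D = 0.000216/0.027 = 0.008. Haaland: 1/√f = -1.8 log₁₀[(0.008/3.7)^1.11 + 6.9/1.456e+04] = -1.8 log₁₀[0.0011 + 0.000474] = 5.045, so f = 0.03929.
Total minor-loss coefficient ΣK = 1·0.52 = 0.52.
ΔP = [f·L/D + ΣK]·(ρV²/2) = [0.03929·770/0.027 + 0.52]·(1030·0.67²/2) = [1120 + 0.52]·231.2 = 2.592e+05 Pa.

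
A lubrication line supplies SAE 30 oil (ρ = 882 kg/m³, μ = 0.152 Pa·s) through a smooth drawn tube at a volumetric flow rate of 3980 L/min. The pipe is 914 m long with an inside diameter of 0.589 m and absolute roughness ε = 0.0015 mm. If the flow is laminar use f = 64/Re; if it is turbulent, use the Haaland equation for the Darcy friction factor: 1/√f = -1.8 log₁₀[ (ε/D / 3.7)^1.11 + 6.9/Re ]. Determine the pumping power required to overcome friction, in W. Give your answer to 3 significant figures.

Q = 3980 L/min = 3980/60000 = 0.06633 m³/s.
Cross-sectional area A = πD²/4 = π(0.589)²/4 = 0.2725 m²; mean velocity V = Q/A = 0.06633/0.2725 = 0.2435 m/s.
Reynolds number Re = ρVD/μ = 882 · 0.2435 · 0.589 / 0.152 = 832.1.
Re < 2300 → laminar flow, so f = 64/Re = 64/832.1 = 0.07692 (the turbulent correlation is not needed).
Darcy-Weisbach: ΔP = f(L/D)(ρV²/2) = 0.07692·(914/0.589)·(882·0.2435²/2) = 0.07692·1552·26.14 = 3120 Pa.
Pumping power P = QΔP = 0.06633·3120 = 206.9 W = 207 W.

P ≈ 207 W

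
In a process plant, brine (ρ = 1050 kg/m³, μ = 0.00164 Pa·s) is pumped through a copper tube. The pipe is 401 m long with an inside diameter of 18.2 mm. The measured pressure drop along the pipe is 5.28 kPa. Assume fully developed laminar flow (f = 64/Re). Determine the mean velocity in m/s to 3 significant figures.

For laminar flow, f = 64/Re with Re = ρVD/μ, so Darcy-Weisbach reduces to ΔP = 32μLV/D². Solving for V: V = ΔP·D²/(32μL) = 5280·(0.0182)²/(32·0.00164·401) = 0.08311 m/s.
Check: Re = ρVD/μ = 1050·0.08311·0.0182/0.00164 = 968.4 < 2300, so the laminar assumption holds.

V ≈ 0.0831 m/s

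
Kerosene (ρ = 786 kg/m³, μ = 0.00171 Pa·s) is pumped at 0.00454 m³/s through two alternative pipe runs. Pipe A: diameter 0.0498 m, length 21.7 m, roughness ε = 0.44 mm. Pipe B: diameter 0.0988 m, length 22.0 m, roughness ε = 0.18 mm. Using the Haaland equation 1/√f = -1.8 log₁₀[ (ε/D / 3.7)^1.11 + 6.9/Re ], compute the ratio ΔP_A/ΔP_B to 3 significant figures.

ΔP_A/ΔP_B ≈ 40.9

Pipe A: V = Q/A = 0.00454/0.001948 = 2.331 m/s; Re = 5.335e+04; ε/D = 0.00884; Haaland → f = 0.03755; ΔP_A = f(L/D)(ρV²/2) = 3.493e+04 Pa.
Pipe B: V = Q/A = 0.00454/0.007667 = 0.5922 m/s; Re = 2.689e+04; ε/D = 0.00182; Haaland → f = 0.02786; ΔP_B = f(L/D)(ρV²/2) = 855 Pa.
ΔP_A/ΔP_B = 3.493e+04/855 = 40.9.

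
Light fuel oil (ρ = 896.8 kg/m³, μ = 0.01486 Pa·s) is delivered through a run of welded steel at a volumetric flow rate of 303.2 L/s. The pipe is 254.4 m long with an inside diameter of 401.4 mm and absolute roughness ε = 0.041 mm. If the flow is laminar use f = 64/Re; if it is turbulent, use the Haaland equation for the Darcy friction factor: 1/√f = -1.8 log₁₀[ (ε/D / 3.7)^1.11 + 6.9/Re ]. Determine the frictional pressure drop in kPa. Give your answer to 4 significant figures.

Q = 303.2 L/s = 303.2/1000 = 0.3032 m³/s.
Cross-sectional area A = πD²/4 = π(0.4014)²/4 = 0.1265 m²; mean velocity V = Q/A = 0.3032/0.1265 = 2.396 m/s.
Reynolds number Re = ρVD/μ = 896.8 · 2.396 · 0.4014 / 0.0149 = 5.804e+04.
Re > 4000 → turbulent. Relative roughness ε/D = 4.1e-05/0.4014 = 0.000102. Haaland: 1/√f = -1.8 log₁₀[(0.000102/3.7)^1.11 + 6.9/5.804e+04] = -1.8 log₁₀[8.7e-06 + 0.000119] = 7.01, so f = 0.02035.
Darcy-Weisbach: ΔP = f(L/D)(ρV²/2) = 0.02035·(254.4/0.4014)·(896.8·2.396²/2) = 0.02035·633.8·2574 = 3.32e+04 Pa.
ΔP = 3.32e+04 Pa = 33.20 kPa.

ΔP ≈ 33.20 kPa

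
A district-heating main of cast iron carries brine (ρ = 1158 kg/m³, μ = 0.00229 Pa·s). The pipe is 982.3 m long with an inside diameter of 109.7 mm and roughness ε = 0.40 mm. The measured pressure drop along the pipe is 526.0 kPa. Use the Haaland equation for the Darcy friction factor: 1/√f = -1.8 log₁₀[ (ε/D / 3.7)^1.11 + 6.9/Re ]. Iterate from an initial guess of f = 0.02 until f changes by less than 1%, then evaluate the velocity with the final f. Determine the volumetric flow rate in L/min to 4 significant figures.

Rearranging Darcy-Weisbach: V = √(2·ΔP·D/(f·L·ρ)). With ε/D = 0.0004/0.1097 = 0.00365, iterate starting from f = 0.02:
  f = 0.02 → V = √(2·5.26e+05·0.1097/(0.02·982.3·1158)) = 2.252 m/s; Re = ρVD/μ = 1.249e+05; f → 0.02855
  f = 0.02855 → V = 1.885 m/s; Re = 1.046e+05; f → 0.02871
Converged (Δf/f < 1%). With the final f = 0.02871: V = √(2·5.26e+05·0.1097/(0.02871·982.3·1158)) = 1.88 m/s.
Q = V·A = 1.88·(π/4·0.1097²) = 0.01777 m³/s = 1066 L/min.

Q ≈ 1066 L/min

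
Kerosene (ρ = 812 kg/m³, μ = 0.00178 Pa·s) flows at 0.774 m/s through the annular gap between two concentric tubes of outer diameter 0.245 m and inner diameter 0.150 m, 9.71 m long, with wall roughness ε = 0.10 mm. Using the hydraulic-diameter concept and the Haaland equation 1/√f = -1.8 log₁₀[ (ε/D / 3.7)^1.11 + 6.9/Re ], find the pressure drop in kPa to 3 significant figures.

Hydraulic diameter D_h = 4A/P = D_o - D_i = 0.245 - 0.15 = 0.095 m.
Re = ρVD_h/μ = 812·0.774·0.095/0.00178 = 3.354e+04.
ε/D_h = 0.0001/0.095 = 0.00105; Haaland gives 1/√f = -1.8 log₁₀[0.000116+0.000206] = 6.287, so f = 0.0253.
ΔP = f(L/D_h)(ρV²/2) = 0.0253·9.71/0.095·243.2 = 629 Pa.
ΔP = 0.629 kPa.

ΔP ≈ 0.629 kPa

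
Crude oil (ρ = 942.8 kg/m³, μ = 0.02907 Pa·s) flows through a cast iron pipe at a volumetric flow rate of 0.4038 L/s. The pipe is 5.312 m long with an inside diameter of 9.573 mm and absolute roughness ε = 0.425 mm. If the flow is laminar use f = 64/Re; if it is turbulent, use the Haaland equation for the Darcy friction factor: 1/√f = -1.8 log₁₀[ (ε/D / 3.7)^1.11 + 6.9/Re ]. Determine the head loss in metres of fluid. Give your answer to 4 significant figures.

Q = 0.4038 L/s = 0.4038/1000 = 0.0004038 m³/s.
Cross-sectional area A = πD²/4 = π(0.009573)²/4 = 7.198e-05 m²; mean velocity V = Q/A = 0.0004038/7.198e-05 = 5.61 m/s.
Reynolds number Re = ρVD/μ = 942.8 · 5.61 · 0.009573 / 0.0291 = 1742.
Re < 2300 → laminar flow, so f = 64/Re = 64/1742 = 0.03674 (the turbulent correlation is not needed).
Darcy-Weisbach: ΔP = f(L/D)(ρV²/2) = 0.03674·(5.312/0.009573)·(942.8·5.61²/2) = 0.03674·554.9·1.484e+04 = 3.025e+05 Pa.
Head loss h_f = ΔP/(ρg) = 3.025e+05/(942.8·9.81) = 32.71 m.

h_f ≈ 32.71 m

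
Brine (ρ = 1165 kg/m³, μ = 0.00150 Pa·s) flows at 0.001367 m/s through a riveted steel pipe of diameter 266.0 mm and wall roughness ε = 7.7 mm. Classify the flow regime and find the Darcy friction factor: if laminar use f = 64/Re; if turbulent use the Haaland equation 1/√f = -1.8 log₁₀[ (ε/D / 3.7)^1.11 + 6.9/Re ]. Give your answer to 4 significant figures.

Re = ρVD/μ = 1165·0.001367·0.266/0.0015 = 282.4.
Re < 2300 → laminar, so f = 64/Re = 0.2266 (roughness is irrelevant in laminar flow).

f ≈ 0.2266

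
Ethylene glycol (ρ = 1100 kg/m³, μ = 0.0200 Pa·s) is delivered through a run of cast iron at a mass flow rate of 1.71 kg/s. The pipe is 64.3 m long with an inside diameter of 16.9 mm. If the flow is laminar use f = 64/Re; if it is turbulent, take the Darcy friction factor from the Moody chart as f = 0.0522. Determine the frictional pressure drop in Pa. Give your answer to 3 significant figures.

ΔP ≈ 5.25×10^6 Pa

A = πD²/4 = π(0.0169)²/4 = 0.0002243 m²; mean velocity V = ṁ/(ρA) = 1.71/(1100 · 0.0002243) = 6.93 m/s.
Reynolds number Re = ρVD/μ = 1100 · 6.93 · 0.0169 / 0.02 = 6442.
Re > 4000 → turbulent; use the Moody-chart value f = 0.0522.
Darcy-Weisbach: ΔP = f(L/D)(ρV²/2) = 0.0522·(64.3/0.0169)·(1100·6.93²/2) = 0.0522·3805·2.641e+04 = 5.246e+06 Pa.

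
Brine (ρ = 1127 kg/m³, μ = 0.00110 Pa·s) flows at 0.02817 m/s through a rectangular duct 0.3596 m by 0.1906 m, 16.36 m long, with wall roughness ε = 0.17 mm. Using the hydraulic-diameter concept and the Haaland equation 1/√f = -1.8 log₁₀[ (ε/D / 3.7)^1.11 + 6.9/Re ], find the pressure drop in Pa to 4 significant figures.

ΔP ≈ 1.016 Pa

Hydraulic diameter D_h = 4A/P = 4·(0.3596·0.1906)/(2·(0.3596+0.1906)) = 0.2742/1.1 = 0.2491 m.
Re = ρVD_h/μ = 1127·0.02817·0.2491/0.0011 = 7191.
ε/D_h = 0.00017/0.2491 = 0.000682; Haaland gives 1/√f = -1.8 log₁₀[7.16e-05+0.00096] = 5.376, so f = 0.0346.
ΔP = f(L/D_h)(ρV²/2) = 0.0346·16.36/0.2491·0.4472 = 1.016 Pa.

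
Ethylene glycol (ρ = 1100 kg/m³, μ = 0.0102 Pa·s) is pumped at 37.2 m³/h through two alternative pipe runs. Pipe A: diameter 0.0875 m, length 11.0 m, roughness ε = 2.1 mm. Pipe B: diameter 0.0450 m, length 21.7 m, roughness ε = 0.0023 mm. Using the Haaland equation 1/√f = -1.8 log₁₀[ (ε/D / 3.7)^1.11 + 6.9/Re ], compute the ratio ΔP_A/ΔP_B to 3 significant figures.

Pipe A: V = Q/A = 0.01033/0.006013 = 1.718 m/s; Re = 1.622e+04; ε/D = 0.024; Haaland → f = 0.05441; ΔP_A = f(L/D)(ρV²/2) = 1.111e+04 Pa.
Pipe B: V = Q/A = 0.01033/0.00159 = 6.497 m/s; Re = 3.153e+04; ε/D = 5.11e-05; Haaland → f = 0.02314; ΔP_B = f(L/D)(ρV²/2) = 2.591e+05 Pa.
ΔP_A/ΔP_B = 1.111e+04/2.591e+05 = 0.0429.

ΔP_A/ΔP_B ≈ 0.0429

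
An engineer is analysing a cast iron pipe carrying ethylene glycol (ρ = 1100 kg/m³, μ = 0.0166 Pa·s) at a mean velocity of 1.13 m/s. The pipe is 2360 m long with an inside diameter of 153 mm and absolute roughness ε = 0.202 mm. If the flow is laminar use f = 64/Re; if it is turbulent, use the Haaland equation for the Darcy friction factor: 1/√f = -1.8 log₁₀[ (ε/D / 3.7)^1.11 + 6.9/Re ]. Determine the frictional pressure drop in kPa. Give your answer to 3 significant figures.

Reynolds number Re = ρVD/μ = 1100 · 1.13 · 0.153 / 0.0166 = 1.146e+04.
Re > 4000 → turbulent. Relative roughness ε/D = 0.000202/0.153 = 0.00132. Haaland: 1/√f = -1.8 log₁₀[(0.00132/3.7)^1.11 + 6.9/1.146e+04] = -1.8 log₁₀[0.000149 + 0.000602] = 5.624, so f = 0.03162.
Darcy-Weisbach: ΔP = f(L/D)(ρV²/2) = 0.03162·(2360/0.153)·(1100·1.13²/2) = 0.03162·1.542e+04·702.3 = 3.425e+05 Pa.
ΔP = 3.425e+05 Pa = 343 kPa.

ΔP ≈ 343 kPa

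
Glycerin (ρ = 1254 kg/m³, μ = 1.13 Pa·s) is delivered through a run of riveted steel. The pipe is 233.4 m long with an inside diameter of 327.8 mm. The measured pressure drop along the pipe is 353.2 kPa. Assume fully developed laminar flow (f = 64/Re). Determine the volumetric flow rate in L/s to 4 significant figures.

For laminar flow, f = 64/Re with Re = ρVD/μ, so Darcy-Weisbach reduces to ΔP = 32μLV/D². Solving for V: V = ΔP·D²/(32μL) = 3.532e+05·(0.3278)²/(32·1.13·233.4) = 4.497 m/s.
Check: Re = ρVD/μ = 1254·4.497·0.3278/1.13 = 1636 < 2300, so the laminar assumption holds.
Q = V·A = 4.497·(π/4·0.3278²) = 0.3795 m³/s = 379.5 L/s.

Q ≈ 379.5 L/s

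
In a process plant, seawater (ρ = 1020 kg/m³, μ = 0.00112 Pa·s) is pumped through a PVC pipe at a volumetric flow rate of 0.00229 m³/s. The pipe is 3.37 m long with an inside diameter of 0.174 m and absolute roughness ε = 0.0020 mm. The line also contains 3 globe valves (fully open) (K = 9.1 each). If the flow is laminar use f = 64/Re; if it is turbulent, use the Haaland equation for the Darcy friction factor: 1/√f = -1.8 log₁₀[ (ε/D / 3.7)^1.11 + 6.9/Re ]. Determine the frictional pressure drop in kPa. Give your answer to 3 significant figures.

Cross-sectional area A = πD²/4 = π(0.174)²/4 = 0.02378 m²; mean velocity V = Q/A = 0.00229/0.02378 = 0.0963 m/s.
Reynolds number Re = ρVD/μ = 1020 · 0.0963 · 0.174 / 0.00112 = 1.526e+04.
Re > 4000 → turbulent. Relative roughness ε/D = 2e-06/0.174 = 1.15e-05. Haaland: 1/√f = -1.8 log₁₀[(1.15e-05/3.7)^1.11 + 6.9/1.526e+04] = -1.8 log₁₀[7.7e-07 + 0.000452] = 6.019, so f = 0.0276.
Total minor-loss coefficient ΣK = 3·9.1 = 27.3.
ΔP = [f·L/D + ΣK]·(ρV²/2) = [0.0276·3.37/0.174 + 27.3]·(1020·0.0963²/2) = [0.5346 + 27.3]·4.73 = 131.7 Pa.
ΔP = 131.7 Pa = 0.132 kPa.

ΔP ≈ 0.132 kPa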